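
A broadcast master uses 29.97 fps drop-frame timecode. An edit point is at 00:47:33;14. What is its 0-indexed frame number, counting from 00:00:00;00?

As if non-drop at 30 labels/s: (0 × 3600 + 47 × 60 + 33) × 30 + 14 = 85604.
Minute boundaries passed: 47; those not divisible by 10: 47 − 4 = 43; dropped labels = 2 × 43 = 86.
Actual frame index = 85604 − 86 = 85518.

85518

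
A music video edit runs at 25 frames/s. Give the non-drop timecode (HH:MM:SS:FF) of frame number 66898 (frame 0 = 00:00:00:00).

66898 ÷ 25 = 2675 full seconds, remainder 23 frames.
2675 s = 0 h 44 min 35 s.
Timecode: 00:44:35:23.

00:44:35:23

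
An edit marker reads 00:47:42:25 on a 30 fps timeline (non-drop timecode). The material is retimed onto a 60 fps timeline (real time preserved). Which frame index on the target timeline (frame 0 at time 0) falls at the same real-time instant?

frame 171770

Source frame index: (0×3600 + 47×60 + 42) × 30 + 25 = 85885.
Real time: 85885 / (30) = 17177/6 s.
Target frame: (17177/6) × (60) = 171770.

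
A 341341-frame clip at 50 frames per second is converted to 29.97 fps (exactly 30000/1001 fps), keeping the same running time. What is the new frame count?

204600 frames

Target frames = source frames × (target rate / source rate) = 341341 × (30000/1001)/(50) = 341341 × 600/1001 = 204600.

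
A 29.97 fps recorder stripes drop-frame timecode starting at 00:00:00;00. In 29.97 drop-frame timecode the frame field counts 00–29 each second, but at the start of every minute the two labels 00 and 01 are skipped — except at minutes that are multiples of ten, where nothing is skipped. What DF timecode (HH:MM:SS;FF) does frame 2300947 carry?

Each 10-minute DF block holds 10 × 60 × 30 − 9 × 2 = 17982 frames. 2300947 ÷ 17982 → 127 full blocks, remainder 17233.
Within the partial block the first minute is 1800 frames and each further minute 1798, so 9 further minute boundaries passed. Total skipped labels = 18 × 127 + 2 × 9 = 2304.
Non-drop label index = 2300947 + 2304 = 2303251; at 30 labels/s that is 21:19:35:01, i.e. DF 21:19:35;01.

21:19:35;01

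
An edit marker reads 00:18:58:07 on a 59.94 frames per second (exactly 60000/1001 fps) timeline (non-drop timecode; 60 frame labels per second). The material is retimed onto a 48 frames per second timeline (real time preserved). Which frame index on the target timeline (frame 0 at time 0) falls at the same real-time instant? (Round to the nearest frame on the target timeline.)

frame 54684

Source frame index: (0×3600 + 18×60 + 58) × 60 + 7 = 68287.
Real time: 68287 / (60000/1001) = 68355287/60000 s.
Target frame: (68355287/60000) × (48) = 68355287/1250 ≈ 54684.230 → 54684.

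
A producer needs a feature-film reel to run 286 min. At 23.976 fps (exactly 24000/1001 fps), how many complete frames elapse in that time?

411428 frames

286 min = 17160 s.
Frames = 17160 × 24000/1001 = 2880000/7 ≈ 411428.5714.
Complete frames: 411428.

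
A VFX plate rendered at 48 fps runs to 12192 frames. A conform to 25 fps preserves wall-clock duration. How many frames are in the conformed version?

6350 frames

Target frames = source frames × (target rate / source rate) = 12192 × (25)/(48) = 12192 × 25/48 = 6350.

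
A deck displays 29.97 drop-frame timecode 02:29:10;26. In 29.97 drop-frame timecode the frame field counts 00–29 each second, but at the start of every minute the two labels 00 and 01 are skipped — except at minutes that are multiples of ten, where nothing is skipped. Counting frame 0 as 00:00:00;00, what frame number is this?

268256

As if non-drop at 30 labels/s: (2 × 3600 + 29 × 60 + 10) × 30 + 26 = 268526.
Minute boundaries passed: 149; those not divisible by 10: 149 − 14 = 135; dropped labels = 2 × 135 = 270.
Actual frame index = 268526 − 270 = 268256.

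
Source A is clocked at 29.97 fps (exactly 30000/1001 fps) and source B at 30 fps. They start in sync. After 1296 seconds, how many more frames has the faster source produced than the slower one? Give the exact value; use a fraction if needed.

A emits 30000/1001 × 1296 = 38880000/1001 frames; B emits 30 × 1296 = 38880.
Difference = 38880/1001 frames (≈ 38.8412); B is ahead of A.

38880/1001 frames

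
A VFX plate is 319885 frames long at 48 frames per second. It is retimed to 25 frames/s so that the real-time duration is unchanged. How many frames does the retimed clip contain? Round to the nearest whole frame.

Frames at target rate = 319885 × (25) / (48) = 7997125/48 ≈ 166606.771.
Nearest whole frame: 166607.

166607 frames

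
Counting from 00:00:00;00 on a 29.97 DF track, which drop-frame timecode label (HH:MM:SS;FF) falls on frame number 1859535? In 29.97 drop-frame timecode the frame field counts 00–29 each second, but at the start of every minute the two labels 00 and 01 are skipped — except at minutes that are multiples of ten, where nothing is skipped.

Each 10-minute DF block holds 10 × 60 × 30 − 9 × 2 = 17982 frames. 1859535 ÷ 17982 → 103 full blocks, remainder 7389.
Within the partial block the first minute is 1800 frames and each further minute 1798, so 4 further minute boundaries passed. Total skipped labels = 18 × 103 + 2 × 4 = 1862.
Non-drop label index = 1859535 + 1862 = 1861397; at 30 labels/s that is 17:14:06:17, i.e. DF 17:14:06;17.

17:14:06;17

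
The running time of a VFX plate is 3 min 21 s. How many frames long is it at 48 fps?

3 min 21 s = 201 s.
Frames = 201 × 48 = 9648.

9648 frames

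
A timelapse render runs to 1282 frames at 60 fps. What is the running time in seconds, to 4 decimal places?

21.3667 seconds

Running time = 1282 × 1/60 = 641/30 s ≈ 21.3667 s.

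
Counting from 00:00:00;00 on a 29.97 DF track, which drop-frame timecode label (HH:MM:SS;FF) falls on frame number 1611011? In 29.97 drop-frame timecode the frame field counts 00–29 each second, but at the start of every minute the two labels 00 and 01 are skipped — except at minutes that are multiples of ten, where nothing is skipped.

Each 10-minute DF block holds 10 × 60 × 30 − 9 × 2 = 17982 frames. 1611011 ÷ 17982 → 89 full blocks, remainder 10613.
Within the partial block the first minute is 1800 frames and each further minute 1798, so 5 further minute boundaries passed. Total skipped labels = 18 × 89 + 2 × 5 = 1612.
Non-drop label index = 1611011 + 1612 = 1612623; at 30 labels/s that is 14:55:54:03, i.e. DF 14:55:54;03.

14:55:54;03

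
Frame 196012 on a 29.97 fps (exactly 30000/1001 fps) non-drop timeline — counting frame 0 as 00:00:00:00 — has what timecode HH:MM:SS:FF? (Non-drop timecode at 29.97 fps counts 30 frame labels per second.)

196012 ÷ 30 = 6533 full seconds, remainder 22 frames.
6533 s = 1 h 48 min 53 s.
Timecode: 01:48:53:22.

01:48:53:22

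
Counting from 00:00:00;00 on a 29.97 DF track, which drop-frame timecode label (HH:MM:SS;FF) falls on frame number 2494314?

Each 10-minute DF block holds 10 × 60 × 30 − 9 × 2 = 17982 frames. 2494314 ÷ 17982 → 138 full blocks, remainder 12798.
Within the partial block the first minute is 1800 frames and each further minute 1798, so 7 further minute boundaries passed. Total skipped labels = 18 × 138 + 2 × 7 = 2498.
Non-drop label index = 2494314 + 2498 = 2496812; at 30 labels/s that is 23:07:07:02, i.e. DF 23:07:07;02.

23:07:07;02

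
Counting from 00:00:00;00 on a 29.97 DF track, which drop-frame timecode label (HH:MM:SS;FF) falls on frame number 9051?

00:05:02;01

Each 10-minute DF block holds 10 × 60 × 30 − 9 × 2 = 17982 frames. 9051 ÷ 17982 → 0 full blocks, remainder 9051.
Within the partial block the first minute is 1800 frames and each further minute 1798, so 5 further minute boundaries passed. Total skipped labels = 18 × 0 + 2 × 5 = 10.
Non-drop label index = 9051 + 10 = 9061; at 30 labels/s that is 00:05:02:01, i.e. DF 00:05:02;01.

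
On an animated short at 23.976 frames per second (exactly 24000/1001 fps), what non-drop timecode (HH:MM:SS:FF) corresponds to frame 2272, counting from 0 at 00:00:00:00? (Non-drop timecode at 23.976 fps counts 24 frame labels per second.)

00:01:34:16

2272 ÷ 24 = 94 full seconds, remainder 16 frames.
94 s = 0 h 1 min 34 s.
Timecode: 00:01:34:16.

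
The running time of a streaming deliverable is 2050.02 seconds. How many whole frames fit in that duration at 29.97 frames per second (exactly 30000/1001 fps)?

61439 frames

Frames = 2050.02 × 30000/1001 = 8785800/143 ≈ 61439.1608.
Complete frames: 61439.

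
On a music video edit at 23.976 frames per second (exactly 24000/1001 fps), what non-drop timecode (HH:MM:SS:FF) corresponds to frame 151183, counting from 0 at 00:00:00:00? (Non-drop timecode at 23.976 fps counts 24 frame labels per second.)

01:44:59:07

151183 ÷ 24 = 6299 full seconds, remainder 7 frames.
6299 s = 1 h 44 min 59 s.
Timecode: 01:44:59:07.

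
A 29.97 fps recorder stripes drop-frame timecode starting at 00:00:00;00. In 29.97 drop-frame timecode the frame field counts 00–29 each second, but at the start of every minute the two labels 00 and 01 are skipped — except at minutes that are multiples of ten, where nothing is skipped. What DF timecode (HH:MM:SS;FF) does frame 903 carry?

Ten DF minutes hold 17982 frames, so frame 903 lies in block 0 (frames 0–17981) with 903 frames into that block.
The block's first minute is 1800 frames and the rest 1798 each; 903 frames reaches minute 0, so 0 × 18 + 0 × 2 = 0 labels have been skipped so far.
Adding those back, label number 903 + 0 = 903 at 30 labels/s is 30 s + 3 f = 0 h 0 min 30 s frame 3, i.e. 00:00:30;03.

00:00:30;03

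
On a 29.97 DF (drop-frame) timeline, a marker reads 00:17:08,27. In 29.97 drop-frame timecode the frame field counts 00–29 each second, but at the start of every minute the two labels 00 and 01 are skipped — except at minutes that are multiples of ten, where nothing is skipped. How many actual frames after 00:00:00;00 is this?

30835

As if non-drop at 30 labels/s: (0 × 3600 + 17 × 60 + 8) × 30 + 27 = 30867.
Minute boundaries passed: 17; those not divisible by 10: 17 − 1 = 16; dropped labels = 2 × 16 = 32.
Actual frame index = 30867 − 32 = 30835.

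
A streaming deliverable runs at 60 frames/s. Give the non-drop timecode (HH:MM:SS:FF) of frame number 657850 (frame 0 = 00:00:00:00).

03:02:44:10

657850 ÷ 60 = 10964 full seconds, remainder 10 frames.
10964 s = 3 h 2 min 44 s.
Timecode: 03:02:44:10.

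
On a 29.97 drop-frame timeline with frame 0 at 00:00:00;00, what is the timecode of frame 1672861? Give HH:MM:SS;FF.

Each 10-minute DF block holds 10 × 60 × 30 − 9 × 2 = 17982 frames. 1672861 ÷ 17982 → 93 full blocks, remainder 535.
Within the partial block the first minute is 1800 frames and each further minute 1798, so 0 further minute boundaries passed. Total skipped labels = 18 × 93 + 2 × 0 = 1674.
Non-drop label index = 1672861 + 1674 = 1674535; at 30 labels/s that is 15:30:17:25, i.e. DF 15:30:17;25.

15:30:17;25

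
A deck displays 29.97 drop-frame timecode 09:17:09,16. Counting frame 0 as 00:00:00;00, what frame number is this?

1001882

Complete 10-minute blocks: 55, each 17982 frames → 989010.
Remaining 7 whole minutes in the current block: 1800 + 6 × 1798 = 12588 frames.
Within the current minute: 9 × 30 + 16 − 2 = 284 (labels ;00/;01 skipped at this minute). Total = 989010 + 12588 + 284 = 1001882.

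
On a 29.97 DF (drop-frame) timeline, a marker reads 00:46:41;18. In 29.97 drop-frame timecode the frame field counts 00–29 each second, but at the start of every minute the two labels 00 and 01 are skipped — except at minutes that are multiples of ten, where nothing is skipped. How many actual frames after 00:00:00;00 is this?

As if non-drop at 30 labels/s: (0 × 3600 + 46 × 60 + 41) × 30 + 18 = 84048.
Minute boundaries passed: 46; those not divisible by 10: 46 − 4 = 42; dropped labels = 2 × 42 = 84.
Actual frame index = 84048 − 84 = 83964.

83964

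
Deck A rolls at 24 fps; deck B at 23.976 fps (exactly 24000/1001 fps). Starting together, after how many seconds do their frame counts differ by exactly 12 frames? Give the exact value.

500.5 seconds

The gap grows by |24000/1001 − 24| = 24/1001 frames per second.
Time for a 12-frame gap: 12 ÷ (24/1001) = 500.5 s.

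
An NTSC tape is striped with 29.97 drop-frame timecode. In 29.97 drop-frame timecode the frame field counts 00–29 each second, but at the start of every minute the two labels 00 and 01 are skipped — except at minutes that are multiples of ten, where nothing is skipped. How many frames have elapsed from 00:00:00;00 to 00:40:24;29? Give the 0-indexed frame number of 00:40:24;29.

As if non-drop at 30 labels/s: (0 × 3600 + 40 × 60 + 24) × 30 + 29 = 72749.
Minute boundaries passed: 40; those not divisible by 10: 40 − 4 = 36; dropped labels = 2 × 36 = 72.
Actual frame index = 72749 − 72 = 72677.

72677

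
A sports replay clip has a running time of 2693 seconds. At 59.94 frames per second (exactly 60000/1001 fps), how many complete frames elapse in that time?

161418 frames

Frames = 2693 × 60000/1001 = 161580000/1001 ≈ 161418.5814.
Complete frames: 161418.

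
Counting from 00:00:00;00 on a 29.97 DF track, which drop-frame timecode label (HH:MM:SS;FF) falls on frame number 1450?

Each 10-minute DF block holds 10 × 60 × 30 − 9 × 2 = 17982 frames. 1450 ÷ 17982 → 0 full blocks, remainder 1450.
Within the partial block the first minute is 1800 frames and each further minute 1798, so 0 further minute boundaries passed. Total skipped labels = 18 × 0 + 2 × 0 = 0.
Non-drop label index = 1450 + 0 = 1450; at 30 labels/s that is 00:00:48:10, i.e. DF 00:00:48;10.

00:00:48;10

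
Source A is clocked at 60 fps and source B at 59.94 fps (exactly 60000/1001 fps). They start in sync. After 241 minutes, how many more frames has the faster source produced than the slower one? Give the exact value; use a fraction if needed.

867600/1001 frames

241 min = 14460 s.
A emits 60 × 14460 = 867600 frames; B emits 60000/1001 × 14460 = 867600000/1001.
Difference = 867600/1001 frames (≈ 866.7333); B is behind A.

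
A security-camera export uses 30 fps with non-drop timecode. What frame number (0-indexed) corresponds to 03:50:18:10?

frame 414550

Total seconds to the label: (3 × 3600 + 50 × 60 + 18) = 13818.
Frame index = 13818 × 30 + 10 = 414550.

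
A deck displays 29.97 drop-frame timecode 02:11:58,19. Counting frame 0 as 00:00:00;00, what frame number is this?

237323

Complete 10-minute blocks: 13, each 17982 frames → 233766.
Remaining 1 whole minute in the current block: 1800 + 0 × 1798 = 1800 frames.
Within the current minute: 58 × 30 + 19 − 2 = 1757 (labels ;00/;01 skipped at this minute). Total = 233766 + 1800 + 1757 = 237323.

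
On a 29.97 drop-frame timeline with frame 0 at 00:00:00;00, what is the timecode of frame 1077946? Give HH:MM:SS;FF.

09:59:27;16

Each 10-minute DF block holds 10 × 60 × 30 − 9 × 2 = 17982 frames. 1077946 ÷ 17982 → 59 full blocks, remainder 17008.
Within the partial block the first minute is 1800 frames and each further minute 1798, so 9 further minute boundaries passed. Total skipped labels = 18 × 59 + 2 × 9 = 1080.
Non-drop label index = 1077946 + 1080 = 1079026; at 30 labels/s that is 09:59:27:16, i.e. DF 09:59:27;16.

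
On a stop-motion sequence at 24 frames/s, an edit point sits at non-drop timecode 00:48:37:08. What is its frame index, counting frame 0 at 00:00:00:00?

70016

Total seconds to the label: (0 × 3600 + 48 × 60 + 37) = 2917.
Frame index = 2917 × 24 + 8 = 70016.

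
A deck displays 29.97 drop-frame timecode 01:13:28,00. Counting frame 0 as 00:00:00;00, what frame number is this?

132108

Complete 10-minute blocks: 7, each 17982 frames → 125874.
Remaining 3 whole minutes in the current block: 1800 + 2 × 1798 = 5396 frames.
Within the current minute: 28 × 30 + 0 − 2 = 838 (labels ;00/;01 skipped at this minute). Total = 125874 + 5396 + 838 = 132108.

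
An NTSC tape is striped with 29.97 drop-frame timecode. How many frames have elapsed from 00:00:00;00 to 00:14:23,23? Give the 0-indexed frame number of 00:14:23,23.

Complete 10-minute blocks: 1, each 17982 frames → 17982.
Remaining 4 whole minutes in the current block: 1800 + 3 × 1798 = 7194 frames.
Within the current minute: 23 × 30 + 23 − 2 = 711 (labels ;00/;01 skipped at this minute). Total = 17982 + 7194 + 711 = 25887.

25887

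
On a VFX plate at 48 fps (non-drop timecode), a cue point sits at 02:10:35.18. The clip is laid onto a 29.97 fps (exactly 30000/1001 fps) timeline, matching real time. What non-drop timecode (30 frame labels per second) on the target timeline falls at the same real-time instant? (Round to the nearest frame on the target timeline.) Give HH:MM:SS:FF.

Source frame index: (2×3600 + 10×60 + 35) × 48 + 18 = 376098.
Real time: 376098 / (48) = 62683/8 s.
Target frame: (62683/8) × (30000/1001) = 235061250/1001 ≈ 234826.424 → 234826.
At 30 labels/s: frame 234826 → 02:10:27:16.

02:10:27:16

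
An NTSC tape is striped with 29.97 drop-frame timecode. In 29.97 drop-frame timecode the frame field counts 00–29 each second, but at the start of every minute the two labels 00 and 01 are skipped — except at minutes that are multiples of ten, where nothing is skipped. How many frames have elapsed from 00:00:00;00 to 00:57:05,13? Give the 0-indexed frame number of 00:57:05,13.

As if non-drop at 30 labels/s: (0 × 3600 + 57 × 60 + 5) × 30 + 13 = 102763.
Minute boundaries passed: 57; those not divisible by 10: 57 − 5 = 52; dropped labels = 2 × 52 = 104.
Actual frame index = 102763 − 104 = 102659.

102659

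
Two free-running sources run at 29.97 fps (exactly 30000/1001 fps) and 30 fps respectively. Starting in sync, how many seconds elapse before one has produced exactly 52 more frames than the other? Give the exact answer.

26026/15 seconds

The gap grows by |30 − 30000/1001| = 30/1001 frames per second.
Time for a 52-frame gap: 52 ÷ (30/1001) = 26026/15 s.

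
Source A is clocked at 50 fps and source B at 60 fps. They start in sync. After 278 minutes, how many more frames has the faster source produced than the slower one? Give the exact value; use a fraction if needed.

278 min = 16680 s.
A emits 50 × 16680 = 834000 frames; B emits 60 × 16680 = 1000800.
Difference = 166800 frames; B is ahead of A.

166800 frames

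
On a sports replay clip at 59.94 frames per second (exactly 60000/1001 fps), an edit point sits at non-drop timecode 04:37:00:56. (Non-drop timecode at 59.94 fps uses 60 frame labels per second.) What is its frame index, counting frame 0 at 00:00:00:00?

frame 997256

Total seconds to the label: (4 × 3600 + 37 × 60 + 0) = 16620.
Frame index = 16620 × 60 + 56 = 997256.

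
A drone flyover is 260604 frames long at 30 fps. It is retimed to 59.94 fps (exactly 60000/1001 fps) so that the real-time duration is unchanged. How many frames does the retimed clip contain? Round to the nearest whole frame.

520687 frames

Frames at target rate = 260604 × (60000/1001) / (30) = 521208000/1001 ≈ 520687.313.
Nearest whole frame: 520687.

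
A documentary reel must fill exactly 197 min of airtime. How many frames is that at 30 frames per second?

354600 frames

197 min = 11820 s.
Frames = 11820 × 30 = 354600.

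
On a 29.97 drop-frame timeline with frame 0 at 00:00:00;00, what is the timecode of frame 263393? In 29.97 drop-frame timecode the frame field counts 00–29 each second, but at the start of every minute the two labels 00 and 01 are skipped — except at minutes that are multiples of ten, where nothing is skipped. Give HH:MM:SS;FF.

Ten DF minutes hold 17982 frames, so frame 263393 lies in block 14 (frames 251748–269729) with 11645 frames into that block.
The block's first minute is 1800 frames and the rest 1798 each; 11645 frames reaches minute 6, so 14 × 18 + 6 × 2 = 264 labels have been skipped so far.
Adding those back, label number 263393 + 264 = 263657 at 30 labels/s is 8788 s + 17 f = 2 h 26 min 28 s frame 17, i.e. 02:26:28;17.

02:26:28;17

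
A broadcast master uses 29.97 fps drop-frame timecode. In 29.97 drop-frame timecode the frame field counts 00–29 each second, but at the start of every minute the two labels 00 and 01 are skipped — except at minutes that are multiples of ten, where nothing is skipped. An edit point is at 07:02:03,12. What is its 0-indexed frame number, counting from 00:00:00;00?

As if non-drop at 30 labels/s: (7 × 3600 + 2 × 60 + 3) × 30 + 12 = 759702.
Minute boundaries passed: 422; those not divisible by 10: 422 − 42 = 380; dropped labels = 2 × 380 = 760.
Actual frame index = 759702 − 760 = 758942.

758942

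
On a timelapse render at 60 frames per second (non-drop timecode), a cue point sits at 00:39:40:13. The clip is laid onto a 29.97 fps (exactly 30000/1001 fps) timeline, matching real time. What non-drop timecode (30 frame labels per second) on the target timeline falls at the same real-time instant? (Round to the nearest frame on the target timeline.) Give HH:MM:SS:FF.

Source frame index: (0×3600 + 39×60 + 40) × 60 + 13 = 142813.
Real time: 142813 / (60) = 142813/60 s.
Target frame: (142813/60) × (30000/1001) = 6491500/91 ≈ 71335.165 → 71335.
At 30 labels/s: frame 71335 → 00:39:37:25.

00:39:37:25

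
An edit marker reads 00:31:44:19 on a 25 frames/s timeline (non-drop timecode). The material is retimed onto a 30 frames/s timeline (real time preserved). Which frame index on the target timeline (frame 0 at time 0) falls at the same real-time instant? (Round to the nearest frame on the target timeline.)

Source frame index: (0×3600 + 31×60 + 44) × 25 + 19 = 47619.
Real time: 47619 / (25) = 47619/25 s.
Target frame: (47619/25) × (30) = 285714/5 ≈ 57142.800 → 57143.

frame 57143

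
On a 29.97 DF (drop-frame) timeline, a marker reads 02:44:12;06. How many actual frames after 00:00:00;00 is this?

295270

Complete 10-minute blocks: 16, each 17982 frames → 287712.
Remaining 4 whole minutes in the current block: 1800 + 3 × 1798 = 7194 frames.
Within the current minute: 12 × 30 + 6 − 2 = 364 (labels ;00/;01 skipped at this minute). Total = 287712 + 7194 + 364 = 295270.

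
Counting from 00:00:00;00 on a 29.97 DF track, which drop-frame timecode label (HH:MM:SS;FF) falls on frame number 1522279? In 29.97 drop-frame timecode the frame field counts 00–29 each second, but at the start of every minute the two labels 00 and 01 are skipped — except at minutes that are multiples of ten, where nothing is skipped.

Ten DF minutes hold 17982 frames, so frame 1522279 lies in block 84 (frames 1510488–1528469) with 11791 frames into that block.
The block's first minute is 1800 frames and the rest 1798 each; 11791 frames reaches minute 6, so 84 × 18 + 6 × 2 = 1524 labels have been skipped so far.
Adding those back, label number 1522279 + 1524 = 1523803 at 30 labels/s is 50793 s + 13 f = 14 h 6 min 33 s frame 13, i.e. 14:06:33;13.

14:06:33;13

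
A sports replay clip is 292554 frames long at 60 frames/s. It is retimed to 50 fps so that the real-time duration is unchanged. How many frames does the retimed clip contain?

Target frames = source frames × (target rate / source rate) = 292554 × (50)/(60) = 292554 × 5/6 = 243795.

243795 frames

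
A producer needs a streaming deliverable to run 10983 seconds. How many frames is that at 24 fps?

Frames = 10983 × 24 = 263592.

263592 frames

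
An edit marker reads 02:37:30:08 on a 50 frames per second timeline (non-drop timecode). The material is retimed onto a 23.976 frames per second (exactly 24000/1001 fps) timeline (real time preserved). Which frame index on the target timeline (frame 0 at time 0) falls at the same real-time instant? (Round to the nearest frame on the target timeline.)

frame 226577

Source frame index: (2×3600 + 37×60 + 30) × 50 + 8 = 472508.
Real time: 472508 / (50) = 236254/25 s.
Target frame: (236254/25) × (24000/1001) = 226803840/1001 ≈ 226577.263 → 226577.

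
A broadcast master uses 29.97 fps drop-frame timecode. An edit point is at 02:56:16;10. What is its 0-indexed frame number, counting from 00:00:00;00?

316972

As if non-drop at 30 labels/s: (2 × 3600 + 56 × 60 + 16) × 30 + 10 = 317290.
Minute boundaries passed: 176; those not divisible by 10: 176 − 17 = 159; dropped labels = 2 × 159 = 318.
Actual frame index = 317290 − 318 = 316972.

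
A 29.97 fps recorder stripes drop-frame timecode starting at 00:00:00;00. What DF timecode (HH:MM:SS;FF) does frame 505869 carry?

Each 10-minute DF block holds 10 × 60 × 30 − 9 × 2 = 17982 frames. 505869 ÷ 17982 → 28 full blocks, remainder 2373.
Within the partial block the first minute is 1800 frames and each further minute 1798, so 1 further minute boundary passed. Total skipped labels = 18 × 28 + 2 × 1 = 506.
Non-drop label index = 505869 + 506 = 506375; at 30 labels/s that is 04:41:19:05, i.e. DF 04:41:19;05.

04:41:19;05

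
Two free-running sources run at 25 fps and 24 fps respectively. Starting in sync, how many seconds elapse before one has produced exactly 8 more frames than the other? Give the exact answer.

8 seconds

The gap grows by |24 − 25| = 1 frame per second.
Time for a 8-frame gap: 8 ÷ (1) = 8 s.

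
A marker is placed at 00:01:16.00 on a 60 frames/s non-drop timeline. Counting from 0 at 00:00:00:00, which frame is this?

Total seconds to the label: (0 × 3600 + 1 × 60 + 16) = 76.
Frame index = 76 × 60 + 0 = 4560.

4560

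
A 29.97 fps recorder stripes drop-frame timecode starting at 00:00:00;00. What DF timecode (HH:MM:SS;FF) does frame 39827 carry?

Each 10-minute DF block holds 10 × 60 × 30 − 9 × 2 = 17982 frames. 39827 ÷ 17982 → 2 full blocks, remainder 3863.
Within the partial block the first minute is 1800 frames and each further minute 1798, so 2 further minute boundaries passed. Total skipped labels = 18 × 2 + 2 × 2 = 40.
Non-drop label index = 39827 + 40 = 39867; at 30 labels/s that is 00:22:08:27, i.e. DF 00:22:08;27.

00:22:08;27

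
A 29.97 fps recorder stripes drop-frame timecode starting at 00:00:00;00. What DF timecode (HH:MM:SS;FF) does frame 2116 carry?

00:01:10;18

Ten DF minutes hold 17982 frames, so frame 2116 lies in block 0 (frames 0–17981) with 2116 frames into that block.
The block's first minute is 1800 frames and the rest 1798 each; 2116 frames reaches minute 1, so 0 × 18 + 1 × 2 = 2 labels have been skipped so far.
Adding those back, label number 2116 + 2 = 2118 at 30 labels/s is 70 s + 18 f = 0 h 1 min 10 s frame 18, i.e. 00:01:10;18.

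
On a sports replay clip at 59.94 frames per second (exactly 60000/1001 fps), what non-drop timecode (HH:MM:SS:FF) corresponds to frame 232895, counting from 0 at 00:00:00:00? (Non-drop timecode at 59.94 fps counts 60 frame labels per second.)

01:04:41:35

232895 ÷ 60 = 3881 full seconds, remainder 35 frames.
3881 s = 1 h 4 min 41 s.
Timecode: 01:04:41:35.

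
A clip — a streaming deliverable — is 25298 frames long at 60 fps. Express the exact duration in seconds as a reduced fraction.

Running time = 25298 ÷ (60) = 25298 × 1/60 = 12649/30 s.

12649/30 seconds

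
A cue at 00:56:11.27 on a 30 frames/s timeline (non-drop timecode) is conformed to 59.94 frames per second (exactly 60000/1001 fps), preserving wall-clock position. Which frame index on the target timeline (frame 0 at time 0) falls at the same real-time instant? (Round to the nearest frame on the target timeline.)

frame 202112

Source frame index: (0×3600 + 56×60 + 11) × 30 + 27 = 101157.
Real time: 101157 / (30) = 33719/10 s.
Target frame: (33719/10) × (60000/1001) = 28902000/143 ≈ 202111.888 → 202112.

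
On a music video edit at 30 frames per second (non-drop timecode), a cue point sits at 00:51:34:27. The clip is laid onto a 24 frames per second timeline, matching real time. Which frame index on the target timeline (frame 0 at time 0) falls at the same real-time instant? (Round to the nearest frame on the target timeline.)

Source frame index: (0×3600 + 51×60 + 34) × 30 + 27 = 92847.
Real time: 92847 / (30) = 30949/10 s.
Target frame: (30949/10) × (24) = 371388/5 ≈ 74277.600 → 74278.

frame 74278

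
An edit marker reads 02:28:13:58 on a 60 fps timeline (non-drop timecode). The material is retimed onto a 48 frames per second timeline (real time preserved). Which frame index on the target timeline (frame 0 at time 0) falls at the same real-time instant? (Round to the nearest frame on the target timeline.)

frame 426910

Source frame index: (2×3600 + 28×60 + 13) × 60 + 58 = 533638.
Real time: 533638 / (60) = 266819/30 s.
Target frame: (266819/30) × (48) = 2134552/5 ≈ 426910.400 → 426910.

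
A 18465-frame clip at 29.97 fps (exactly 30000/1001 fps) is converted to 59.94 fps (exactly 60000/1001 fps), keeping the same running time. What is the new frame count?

Frames at target rate = 18465 × (60000/1001) / (30000/1001) = 36930.

36930 frames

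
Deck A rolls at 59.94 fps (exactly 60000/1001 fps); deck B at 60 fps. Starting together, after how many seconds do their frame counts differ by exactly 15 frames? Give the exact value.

The gap grows by |60 − 60000/1001| = 60/1001 frames per second.
Time for a 15-frame gap: 15 ÷ (60/1001) = 250.25 s.

250.25 seconds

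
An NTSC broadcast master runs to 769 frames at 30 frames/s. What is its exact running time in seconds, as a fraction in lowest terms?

Running time = 769 ÷ (30) = 769 × 1/30 = 769/30 s.

769/30 seconds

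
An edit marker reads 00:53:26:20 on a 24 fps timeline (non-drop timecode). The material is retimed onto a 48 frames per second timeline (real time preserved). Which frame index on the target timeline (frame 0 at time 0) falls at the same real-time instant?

frame 153928

Source frame index: (0×3600 + 53×60 + 26) × 24 + 20 = 76964.
Real time: 76964 / (24) = 19241/6 s.
Target frame: (19241/6) × (48) = 153928.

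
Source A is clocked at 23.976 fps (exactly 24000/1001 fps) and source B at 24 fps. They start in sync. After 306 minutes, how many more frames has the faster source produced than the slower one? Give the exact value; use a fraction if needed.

440640/1001 frames

306 min = 18360 s.
A emits 24000/1001 × 18360 = 440640000/1001 frames; B emits 24 × 18360 = 440640.
Difference = 440640/1001 frames (≈ 440.1998); B is ahead of A.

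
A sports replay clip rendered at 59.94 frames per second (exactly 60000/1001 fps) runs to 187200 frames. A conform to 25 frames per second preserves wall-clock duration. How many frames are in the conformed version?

78078 frames

Target frames = source frames × (target rate / source rate) = 187200 × (25)/(60000/1001) = 187200 × 1001/2400 = 78078.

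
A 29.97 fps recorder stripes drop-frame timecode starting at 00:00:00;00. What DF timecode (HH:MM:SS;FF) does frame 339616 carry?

Each 10-minute DF block holds 10 × 60 × 30 − 9 × 2 = 17982 frames. 339616 ÷ 17982 → 18 full blocks, remainder 15940.
Within the partial block the first minute is 1800 frames and each further minute 1798, so 8 further minute boundaries passed. Total skipped labels = 18 × 18 + 2 × 8 = 340.
Non-drop label index = 339616 + 340 = 339956; at 30 labels/s that is 03:08:51:26, i.e. DF 03:08:51;26.

03:08:51;26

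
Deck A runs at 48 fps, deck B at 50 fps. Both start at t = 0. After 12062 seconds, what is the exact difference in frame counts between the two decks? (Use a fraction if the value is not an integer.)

A emits 48 × 12062 = 578976 frames; B emits 50 × 12062 = 603100.
Difference = 24124 frames; B is ahead of A.

24124 frames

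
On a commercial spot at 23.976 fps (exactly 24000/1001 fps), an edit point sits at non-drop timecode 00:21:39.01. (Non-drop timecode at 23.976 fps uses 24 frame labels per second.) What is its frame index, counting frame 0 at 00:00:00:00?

Total seconds to the label: (0 × 3600 + 21 × 60 + 39) = 1299.
Frame index = 1299 × 24 + 1 = 31177.

31177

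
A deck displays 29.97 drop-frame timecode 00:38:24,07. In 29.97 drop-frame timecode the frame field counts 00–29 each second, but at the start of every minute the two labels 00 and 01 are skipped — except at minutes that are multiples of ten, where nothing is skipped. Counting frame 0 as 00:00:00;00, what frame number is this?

69057

As if non-drop at 30 labels/s: (0 × 3600 + 38 × 60 + 24) × 30 + 7 = 69127.
Minute boundaries passed: 38; those not divisible by 10: 38 − 3 = 35; dropped labels = 2 × 35 = 70.
Actual frame index = 69127 − 70 = 69057.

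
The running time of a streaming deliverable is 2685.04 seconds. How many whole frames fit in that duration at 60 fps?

Frames = 2685.04 × 60 = 805512/5 ≈ 161102.4000.
Complete frames: 161102.

161102 frames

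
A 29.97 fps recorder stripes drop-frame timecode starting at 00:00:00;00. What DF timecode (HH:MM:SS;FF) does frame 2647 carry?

00:01:28;09

Each 10-minute DF block holds 10 × 60 × 30 − 9 × 2 = 17982 frames. 2647 ÷ 17982 → 0 full blocks, remainder 2647.
Within the partial block the first minute is 1800 frames and each further minute 1798, so 1 further minute boundary passed. Total skipped labels = 18 × 0 + 2 × 1 = 2.
Non-drop label index = 2647 + 2 = 2649; at 30 labels/s that is 00:01:28:09, i.e. DF 00:01:28;09.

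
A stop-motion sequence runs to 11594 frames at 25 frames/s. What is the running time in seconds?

463.76 seconds

Running time = 11594 / (25) = 463.76 s.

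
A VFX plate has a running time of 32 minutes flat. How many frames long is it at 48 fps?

32 min = 1920 s.
Frames = 1920 × 48 = 92160.

92160 frames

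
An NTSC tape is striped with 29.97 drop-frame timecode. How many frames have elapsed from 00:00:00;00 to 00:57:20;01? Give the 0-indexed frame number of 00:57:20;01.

103097

Complete 10-minute blocks: 5, each 17982 frames → 89910.
Remaining 7 whole minutes in the current block: 1800 + 6 × 1798 = 12588 frames.
Within the current minute: 20 × 30 + 1 − 2 = 599 (labels ;00/;01 skipped at this minute). Total = 89910 + 12588 + 599 = 103097.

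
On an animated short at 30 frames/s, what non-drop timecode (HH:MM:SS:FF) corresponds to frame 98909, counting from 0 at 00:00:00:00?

00:54:56:29

98909 ÷ 30 = 3296 full seconds, remainder 29 frames.
3296 s = 0 h 54 min 56 s.
Timecode: 00:54:56:29.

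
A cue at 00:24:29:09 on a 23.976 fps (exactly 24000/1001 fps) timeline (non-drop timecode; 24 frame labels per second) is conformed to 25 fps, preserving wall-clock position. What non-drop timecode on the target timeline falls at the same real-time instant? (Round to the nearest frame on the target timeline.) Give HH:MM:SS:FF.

Source frame index: (0×3600 + 24×60 + 29) × 24 + 9 = 35265.
Real time: 35265 / (24000/1001) = 2353351/1600 s.
Target frame: (2353351/1600) × (25) = 2353351/64 ≈ 36771.109 → 36771.
At 25 labels/s: frame 36771 → 00:24:30:21.

00:24:30:21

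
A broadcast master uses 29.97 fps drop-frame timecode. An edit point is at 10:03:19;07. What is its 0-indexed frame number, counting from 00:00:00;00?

Complete 10-minute blocks: 60, each 17982 frames → 1078920.
Remaining 3 whole minutes in the current block: 1800 + 2 × 1798 = 5396 frames.
Within the current minute: 19 × 30 + 7 − 2 = 575 (labels ;00/;01 skipped at this minute). Total = 1078920 + 5396 + 575 = 1084891.

1084891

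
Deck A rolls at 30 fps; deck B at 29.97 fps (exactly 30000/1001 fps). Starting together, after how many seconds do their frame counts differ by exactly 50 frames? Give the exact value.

The gap grows by |30000/1001 − 30| = 30/1001 frames per second.
Time for a 50-frame gap: 50 ÷ (30/1001) = 5005/3 s.

5005/3 seconds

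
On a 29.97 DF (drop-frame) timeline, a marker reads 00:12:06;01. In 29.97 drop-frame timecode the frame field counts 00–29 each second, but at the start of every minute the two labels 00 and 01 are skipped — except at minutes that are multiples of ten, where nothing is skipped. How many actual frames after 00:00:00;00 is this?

As if non-drop at 30 labels/s: (0 × 3600 + 12 × 60 + 6) × 30 + 1 = 21781.
Minute boundaries passed: 12; those not divisible by 10: 12 − 1 = 11; dropped labels = 2 × 11 = 22.
Actual frame index = 21781 − 22 = 21759.

21759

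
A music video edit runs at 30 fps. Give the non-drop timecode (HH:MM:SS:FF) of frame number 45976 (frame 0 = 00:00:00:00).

00:25:32:16

45976 ÷ 30 = 1532 full seconds, remainder 16 frames.
1532 s = 0 h 25 min 32 s.
Timecode: 00:25:32:16.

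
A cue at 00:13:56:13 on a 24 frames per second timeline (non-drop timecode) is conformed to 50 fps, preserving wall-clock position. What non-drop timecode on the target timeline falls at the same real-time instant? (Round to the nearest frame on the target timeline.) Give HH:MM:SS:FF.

Source frame index: (0×3600 + 13×60 + 56) × 24 + 13 = 20077.
Real time: 20077 / (24) = 20077/24 s.
Target frame: (20077/24) × (50) = 501925/12 ≈ 41827.083 → 41827.
At 50 labels/s: frame 41827 → 00:13:56:27.

00:13:56:27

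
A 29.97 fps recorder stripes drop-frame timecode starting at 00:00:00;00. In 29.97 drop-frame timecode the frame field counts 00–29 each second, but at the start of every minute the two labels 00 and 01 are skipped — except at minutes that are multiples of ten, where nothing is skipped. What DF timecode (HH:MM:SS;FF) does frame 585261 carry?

05:25:28;07

Ten DF minutes hold 17982 frames, so frame 585261 lies in block 32 (frames 575424–593405) with 9837 frames into that block.
The block's first minute is 1800 frames and the rest 1798 each; 9837 frames reaches minute 5, so 32 × 18 + 5 × 2 = 586 labels have been skipped so far.
Adding those back, label number 585261 + 586 = 585847 at 30 labels/s is 19528 s + 7 f = 5 h 25 min 28 s frame 7, i.e. 05:25:28;07.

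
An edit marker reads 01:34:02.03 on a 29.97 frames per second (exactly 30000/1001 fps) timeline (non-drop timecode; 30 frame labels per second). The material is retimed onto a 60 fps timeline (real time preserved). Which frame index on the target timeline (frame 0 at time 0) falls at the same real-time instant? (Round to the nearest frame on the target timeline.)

frame 338865

Source frame index: (1×3600 + 34×60 + 2) × 30 + 3 = 169263.
Real time: 169263 / (30000/1001) = 56477421/10000 s.
Target frame: (56477421/10000) × (60) = 169432263/500 ≈ 338864.526 → 338865.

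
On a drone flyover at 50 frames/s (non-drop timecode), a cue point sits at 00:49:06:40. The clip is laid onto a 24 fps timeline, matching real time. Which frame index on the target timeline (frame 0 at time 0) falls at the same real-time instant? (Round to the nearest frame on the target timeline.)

Source frame index: (0×3600 + 49×60 + 6) × 50 + 40 = 147340.
Real time: 147340 / (50) = 14734/5 s.
Target frame: (14734/5) × (24) = 353616/5 ≈ 70723.200 → 70723.

frame 70723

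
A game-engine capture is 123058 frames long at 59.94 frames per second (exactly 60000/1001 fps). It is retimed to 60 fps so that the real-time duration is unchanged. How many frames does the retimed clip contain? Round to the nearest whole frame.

123181 frames

Frames at target rate = 123058 × (60) / (60000/1001) = 61590529/500 ≈ 123181.058.
Nearest whole frame: 123181.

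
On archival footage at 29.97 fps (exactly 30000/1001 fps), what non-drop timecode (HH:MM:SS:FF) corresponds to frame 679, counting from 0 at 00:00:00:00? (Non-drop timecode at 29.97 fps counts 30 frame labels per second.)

00:00:22:19

679 ÷ 30 = 22 full seconds, remainder 19 frames.
22 s = 0 h 0 min 22 s.
Timecode: 00:00:22:19.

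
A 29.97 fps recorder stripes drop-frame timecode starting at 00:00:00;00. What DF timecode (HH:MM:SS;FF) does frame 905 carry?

00:00:30;05

Each 10-minute DF block holds 10 × 60 × 30 − 9 × 2 = 17982 frames. 905 ÷ 17982 → 0 full blocks, remainder 905.
Within the partial block the first minute is 1800 frames and each further minute 1798, so 0 further minute boundaries passed. Total skipped labels = 18 × 0 + 2 × 0 = 0.
Non-drop label index = 905 + 0 = 905; at 30 labels/s that is 00:00:30:05, i.e. DF 00:00:30;05.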